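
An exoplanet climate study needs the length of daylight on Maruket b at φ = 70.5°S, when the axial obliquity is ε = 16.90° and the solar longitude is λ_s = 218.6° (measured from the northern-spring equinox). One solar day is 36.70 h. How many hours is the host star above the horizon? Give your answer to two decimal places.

Solar declination: sin δ = sin ε · sin λ_s = sin 16.90° × sin 218.6° = -0.18136, so δ = -10.449°.
cos H₀ = −tan φ · tan δ = −tan(-70.5°) × tan(-10.449°) = -0.5208, so H₀ = 2.1186 rad = 121.39°.
Daylight = 2H₀/(2π) × 36.70 h = (2.1186/π) × 36.70 = 24.75 h.

24.75 h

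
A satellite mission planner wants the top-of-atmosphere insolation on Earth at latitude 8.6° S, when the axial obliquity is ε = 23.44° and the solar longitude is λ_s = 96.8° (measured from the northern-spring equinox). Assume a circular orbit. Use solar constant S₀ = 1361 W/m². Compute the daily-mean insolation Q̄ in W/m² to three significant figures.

Solar declination: sin δ = sin ε · sin λ_s = sin 23.44° × sin 96.8° = 0.39499, so δ = +23.265°.
cos H₀ = −tan(-8.6°) tan(+23.265°) = 0.0650, H₀ = 1.5057 rad.
Bracket: H₀ sin φ sin δ + cos φ cos δ sin H₀ = 1.5057×-0.14954×0.39499 + 0.98876×0.91869×0.99788 = -0.088937 + 0.906438 = 0.817501.
Q̄ = (S₀/π) × [bracket] = (1361/π) × 0.817501 = 354.2 W/m².

Q̄ ≈ 354 W/m²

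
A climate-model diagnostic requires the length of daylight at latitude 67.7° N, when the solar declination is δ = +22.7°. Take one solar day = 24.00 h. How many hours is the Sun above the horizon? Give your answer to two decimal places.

Sunrise equation: cos H₀ = −tan φ · tan δ = -1.0199 ≤ −1, so the Sun never sets (polar day) and H₀ = π.
Daylight = 2H₀/(2π) × 24.00 h = (3.1416/π) × 24.00 = 24.00 h.

24.00 h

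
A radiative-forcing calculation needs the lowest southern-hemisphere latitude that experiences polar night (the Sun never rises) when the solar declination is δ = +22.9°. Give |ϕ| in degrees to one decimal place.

|ϕ| = 67.1°

Polar night requires cos h₀ = −tan ϕ tan δ ≥ 1, i.e. tan ϕ tan δ ≤ −1.
The boundary is |tan ϕ| · |tan δ| = 1, so |ϕ| = 90° − |δ| = 90° − 22.9° = 67.1° in the southern hemisphere.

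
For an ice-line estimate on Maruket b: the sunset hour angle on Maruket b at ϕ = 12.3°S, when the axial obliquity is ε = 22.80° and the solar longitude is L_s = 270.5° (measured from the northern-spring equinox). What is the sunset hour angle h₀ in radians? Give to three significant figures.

h₀ = 1.66 rad

Solar declination: sin δ = sin ε · sin L_s = sin 22.80° × sin 270.5° = -0.38750, so δ = -22.799°.
cos h₀ = −tan ϕ · tan δ = −tan(-12.3°) × tan(-22.799°) = -0.0916, so h₀ = 1.6626 rad = 95.26°.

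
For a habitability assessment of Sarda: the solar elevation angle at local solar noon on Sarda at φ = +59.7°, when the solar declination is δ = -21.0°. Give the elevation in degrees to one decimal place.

9.3°

At local noon the hour angle is zero, so the zenith angle equals |φ − δ| = |+59.7° − (-21.000°)| = 80.700°.
Elevation = 90° − 80.700° = 9.3°.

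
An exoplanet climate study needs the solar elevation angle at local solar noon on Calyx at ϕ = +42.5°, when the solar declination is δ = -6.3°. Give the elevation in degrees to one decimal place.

At local noon the hour angle is zero, so the zenith angle equals |ϕ − δ| = |+42.5° − (-6.300°)| = 48.800°.
Elevation = 90° − 48.800° = 41.2°.

41.2°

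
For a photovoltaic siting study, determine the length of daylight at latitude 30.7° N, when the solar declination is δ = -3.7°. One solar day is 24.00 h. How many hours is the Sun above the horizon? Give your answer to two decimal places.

11.71 h

cos H₀ = −tan φ · tan δ = −tan(+30.7°) × tan(-3.700°) = 0.0384, so H₀ = 1.5324 rad = 87.80°.
Daylight = 2H₀/(2π) × 24.00 h = (1.5324/π) × 24.00 = 11.71 h.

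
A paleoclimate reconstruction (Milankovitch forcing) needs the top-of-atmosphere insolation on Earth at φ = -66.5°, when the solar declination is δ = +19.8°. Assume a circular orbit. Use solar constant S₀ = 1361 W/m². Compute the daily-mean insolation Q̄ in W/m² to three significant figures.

Q̄ ≈ 11.0 W/m²

cos H₀ = −tan(-66.5°) tan(+19.800°) = 0.8280, H₀ = 0.5953 rad.
Bracket: H₀ sin φ sin δ + cos φ cos δ sin H₀ = 0.5953×-0.91706×0.33874 + 0.39875×0.94088×0.56074 = -0.184927 + 0.210376 = 0.025449.
Q̄ = (S₀/π) × [bracket] = (1361/π) × 0.025449 = 11.03 W/m².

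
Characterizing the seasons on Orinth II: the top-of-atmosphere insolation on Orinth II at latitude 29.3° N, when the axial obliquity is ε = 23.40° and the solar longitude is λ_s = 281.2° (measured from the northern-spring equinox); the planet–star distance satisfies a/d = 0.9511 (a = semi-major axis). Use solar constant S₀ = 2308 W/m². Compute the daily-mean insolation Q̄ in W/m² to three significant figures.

Solar declination: sin δ = sin ε · sin λ_s = sin 23.40° × sin 281.2° = -0.38958, so δ = -22.929°.
cos H₀ = −tan(+29.3°) tan(-22.929°) = 0.2374, H₀ = 1.3311 rad.
Bracket: H₀ sin φ sin δ + cos φ cos δ sin H₀ = 1.3311×0.48938×-0.38958 + 0.87207×0.92099×0.97142 = -0.253778 + 0.780213 = 0.526435.
Inverse-square distance factor (a/d)² = 0.9511² = 0.904591.
Q̄ = (S₀/π) × 0.904591 × [bracket] = (2308/π) × 0.904591 × 0.526435 = 349.9 W/m².

Q̄ ≈ 350 W/m²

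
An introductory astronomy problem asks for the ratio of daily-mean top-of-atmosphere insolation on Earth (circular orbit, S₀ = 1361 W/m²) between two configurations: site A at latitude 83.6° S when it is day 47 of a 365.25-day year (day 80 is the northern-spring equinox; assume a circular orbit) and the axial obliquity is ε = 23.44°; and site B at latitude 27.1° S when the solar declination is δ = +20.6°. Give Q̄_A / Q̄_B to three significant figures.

— Configuration A (φ=-83.6°):
Solar longitude: λ_s = 360° × (47 − 80)/365.25 = -32.526°, i.e. -32.526° + 360° = 327.474°.
sin δ = sin 23.44° × sin 327.474° = -0.21388, so δ = -12.350°.
cos H₀ = −tan(-83.6°) tan(-12.350°) = -1.9520 ≤ −1 ⇒ polar day, H₀ = π.
Bracket: H₀ sin φ sin δ + cos φ cos δ sin H₀ = 3.1416×-0.99377×-0.21388 + 0.11147×0.97686×0.00000 = 0.667739 + 0.000000 = 0.667739.
Q̄ = (S₀/π) × [bracket] = (1361/π) × 0.667739 = 289.28 W/m².
— Configuration B (φ=-27.1°):
cos H₀ = −tan(-27.1°) tan(+20.600°) = 0.1923, H₀ = 1.3772 rad.
Bracket: H₀ sin φ sin δ + cos φ cos δ sin H₀ = 1.3772×-0.45554×0.35184 + 0.89021×0.93606×0.98133 = -0.220734 + 0.817732 = 0.596998.
Q̄ = (S₀/π) × [bracket] = (1361/π) × 0.596998 = 258.63 W/m².
Ratio Q̄_A / Q̄_B = 289.28 / 258.63 = 1.119.

Q̄_A / Q̄_B ≈ 1.12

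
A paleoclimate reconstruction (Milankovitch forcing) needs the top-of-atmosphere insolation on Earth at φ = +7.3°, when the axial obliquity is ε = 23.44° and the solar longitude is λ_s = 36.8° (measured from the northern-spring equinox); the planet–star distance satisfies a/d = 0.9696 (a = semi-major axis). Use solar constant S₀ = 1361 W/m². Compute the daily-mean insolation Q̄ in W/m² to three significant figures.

Q̄ ≈ 412 W/m²

Solar declination: sin δ = sin ε · sin λ_s = sin 23.44° × sin 36.8° = 0.23828, so δ = +13.785°.
cos H₀ = −tan(+7.3°) tan(+13.785°) = -0.0314, H₀ = 1.6022 rad.
Bracket: H₀ sin φ sin δ + cos φ cos δ sin H₀ = 1.6022×0.12706×0.23828 + 0.99189×0.97120×0.99951 = 0.048508 + 0.962852 = 1.011360.
Inverse-square distance factor (a/d)² = 0.9696² = 0.940124.
Q̄ = (S₀/π) × 0.940124 × [bracket] = (1361/π) × 0.940124 × 1.011360 = 411.9 W/m².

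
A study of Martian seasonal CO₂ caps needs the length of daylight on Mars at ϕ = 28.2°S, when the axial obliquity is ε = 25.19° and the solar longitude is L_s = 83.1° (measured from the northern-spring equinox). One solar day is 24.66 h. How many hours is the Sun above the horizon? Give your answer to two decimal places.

10.35 h

Solar declination: sin δ = sin ε · sin L_s = sin 25.19° × sin 83.1° = 0.42254, so δ = +24.995°.
cos h₀ = −tan ϕ · tan δ = −tan(-28.2°) × tan(+24.995°) = 0.2500, so h₀ = 1.3181 rad = 75.52°.
Daylight = 2h₀/(2π) × 24.66 h = (1.3181/π) × 24.66 = 10.35 h.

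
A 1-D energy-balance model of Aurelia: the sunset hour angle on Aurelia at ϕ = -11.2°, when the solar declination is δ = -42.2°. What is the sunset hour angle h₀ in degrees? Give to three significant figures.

h₀ = 100°

cos h₀ = −tan ϕ · tan δ = −tan(-11.2°) × tan(-42.200°) = -0.1795, so h₀ = 1.7513 rad = 100.34°.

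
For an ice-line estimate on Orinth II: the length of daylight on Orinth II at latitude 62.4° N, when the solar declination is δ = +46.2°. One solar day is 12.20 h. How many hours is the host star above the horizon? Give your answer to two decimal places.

Sunrise equation: cos H₀ = −tan φ · tan δ = -1.9947 ≤ −1, so the host star never sets (polar day) and H₀ = π.
Daylight = 2H₀/(2π) × 12.20 h = (3.1416/π) × 12.20 = 12.20 h.

12.20 h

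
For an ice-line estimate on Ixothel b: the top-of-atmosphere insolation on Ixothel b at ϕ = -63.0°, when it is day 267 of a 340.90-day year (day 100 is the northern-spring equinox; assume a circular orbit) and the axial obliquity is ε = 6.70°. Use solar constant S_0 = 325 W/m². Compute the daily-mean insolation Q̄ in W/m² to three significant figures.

Q̄ ≈ 45.9 W/m²

Solar longitude: L_s = 360° × (267 − 100)/340.90 = 176.357°.
sin δ = sin 6.70° × sin 176.357° = 0.00741, so δ = +0.425°.
cos h₀ = −tan(-63.0°) tan(+0.425°) = 0.0146, h₀ = 1.5562 rad.
Bracket: h₀ sin ϕ sin δ + cos ϕ cos δ sin h₀ = 1.5562×-0.89101×0.00741 + 0.45399×0.99997×0.99989 = -0.010275 + 0.453926 = 0.443651.
Q̄ = (S_0/π) × [bracket] = (325/π) × 0.443651 = 45.90 W/m².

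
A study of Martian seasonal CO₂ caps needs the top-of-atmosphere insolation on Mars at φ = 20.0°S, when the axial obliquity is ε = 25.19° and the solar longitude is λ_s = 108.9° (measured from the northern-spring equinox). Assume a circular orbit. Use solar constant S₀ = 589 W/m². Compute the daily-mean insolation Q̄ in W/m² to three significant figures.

Q̄ ≈ 123 W/m²

Solar declination: sin δ = sin ε · sin λ_s = sin 25.19° × sin 108.9° = 0.40267, so δ = +23.745°.
cos H₀ = −tan(-20.0°) tan(+23.745°) = 0.1601, H₀ = 1.4100 rad.
Bracket: H₀ sin φ sin δ + cos φ cos δ sin H₀ = 1.4100×-0.34202×0.40267 + 0.93969×0.91534×0.98710 = -0.194187 + 0.849040 = 0.654853.
Q̄ = (S₀/π) × [bracket] = (589/π) × 0.654853 = 122.8 W/m².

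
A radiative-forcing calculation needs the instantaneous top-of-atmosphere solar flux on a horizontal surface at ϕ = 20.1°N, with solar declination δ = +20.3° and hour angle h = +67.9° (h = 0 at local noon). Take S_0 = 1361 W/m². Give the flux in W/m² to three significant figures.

cos θ_z = sin ϕ sin δ + cos ϕ cos δ cos h = 0.119228 + 0.331366 = 0.450594.
Flux = S_0 · cos θ_z = 1361 × 0.450594 = 613.3 W/m².

613 W/m²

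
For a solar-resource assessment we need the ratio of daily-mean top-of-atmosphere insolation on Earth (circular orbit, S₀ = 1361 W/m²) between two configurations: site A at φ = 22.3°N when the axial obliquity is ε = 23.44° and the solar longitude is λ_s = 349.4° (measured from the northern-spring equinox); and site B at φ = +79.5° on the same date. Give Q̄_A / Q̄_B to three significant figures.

Q̄_A / Q̄_B ≈ 10.6

— Configuration A (φ=+22.3°):
Solar declination: sin δ = sin ε · sin λ_s = sin 23.44° × sin 349.4° = -0.07317, so δ = -4.196°.
cos H₀ = −tan(+22.3°) tan(-4.196°) = 0.0301, H₀ = 1.5407 rad.
Bracket: H₀ sin φ sin δ + cos φ cos δ sin H₀ = 1.5407×0.37946×-0.07317 + 0.92521×0.99732×0.99955 = -0.042778 + 0.922315 = 0.879537.
Q̄ = (S₀/π) × [bracket] = (1361/π) × 0.879537 = 381.03 W/m².
— Configuration B (φ=+79.5°):
cos H₀ = −tan(+79.5°) tan(-4.196°) = 0.3959, H₀ = 1.1638 rad.
Bracket: H₀ sin φ sin δ + cos φ cos δ sin H₀ = 1.1638×0.98325×-0.07317 + 0.18224×0.99732×0.91831 = -0.083729 + 0.166904 = 0.083175.
Q̄ = (S₀/π) × [bracket] = (1361/π) × 0.083175 = 36.033 W/m².
Ratio Q̄_A / Q̄_B = 381.03 / 36.033 = 10.57.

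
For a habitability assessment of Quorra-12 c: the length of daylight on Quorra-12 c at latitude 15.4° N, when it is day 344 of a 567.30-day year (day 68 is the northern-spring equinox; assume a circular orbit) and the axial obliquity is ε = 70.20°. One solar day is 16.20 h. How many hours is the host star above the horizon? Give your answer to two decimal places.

Solar longitude: λ_s = 360° × (344 − 68)/567.30 = 175.145°.
sin δ = sin 70.20° × sin 175.145° = 0.07962, so δ = +4.567°.
cos H₀ = −tan φ · tan δ = −tan(+15.4°) × tan(+4.567°) = -0.0220, so H₀ = 1.5928 rad = 91.26°.
Daylight = 2H₀/(2π) × 16.20 h = (1.5928/π) × 16.20 = 8.21 h.

8.21 h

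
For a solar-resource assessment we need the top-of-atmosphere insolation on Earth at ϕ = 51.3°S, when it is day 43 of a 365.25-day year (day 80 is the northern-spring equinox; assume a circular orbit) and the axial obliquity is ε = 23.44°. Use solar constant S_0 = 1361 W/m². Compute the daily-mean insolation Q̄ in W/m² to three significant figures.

Solar longitude: L_s = 360° × (43 − 80)/365.25 = -36.468°, i.e. -36.468° + 360° = 323.532°.
sin δ = sin 23.44° × sin 323.532° = -0.23644, so δ = -13.676°.
cos h₀ = −tan(-51.3°) tan(-13.676°) = -0.3037, h₀ = 1.8794 rad.
Bracket: h₀ sin ϕ sin δ + cos ϕ cos δ sin h₀ = 1.8794×-0.78043×-0.23644 + 0.62524×0.97165×0.95276 = 0.346796 + 0.578815 = 0.925611.
Q̄ = (S_0/π) × [bracket] = (1361/π) × 0.925611 = 401.0 W/m².

Q̄ ≈ 401 W/m²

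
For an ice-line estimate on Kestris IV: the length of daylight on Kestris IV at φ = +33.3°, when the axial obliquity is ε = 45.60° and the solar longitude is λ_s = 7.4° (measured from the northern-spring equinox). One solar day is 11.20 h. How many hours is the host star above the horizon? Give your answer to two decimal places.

Solar declination: sin δ = sin ε · sin λ_s = sin 45.60° × sin 7.4° = 0.09202, so δ = +5.280°.
cos H₀ = −tan φ · tan δ = −tan(+33.3°) × tan(+5.280°) = -0.0607, so H₀ = 1.6315 rad = 93.48°.
Daylight = 2H₀/(2π) × 11.20 h = (1.6315/π) × 11.20 = 5.82 h.

5.82 h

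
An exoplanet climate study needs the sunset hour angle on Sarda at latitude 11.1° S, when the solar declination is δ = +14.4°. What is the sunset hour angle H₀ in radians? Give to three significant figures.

cos H₀ = −tan φ · tan δ = −tan(-11.1°) × tan(+14.400°) = 0.0504, so H₀ = 1.5204 rad = 87.11°.

H₀ = 1.52 rad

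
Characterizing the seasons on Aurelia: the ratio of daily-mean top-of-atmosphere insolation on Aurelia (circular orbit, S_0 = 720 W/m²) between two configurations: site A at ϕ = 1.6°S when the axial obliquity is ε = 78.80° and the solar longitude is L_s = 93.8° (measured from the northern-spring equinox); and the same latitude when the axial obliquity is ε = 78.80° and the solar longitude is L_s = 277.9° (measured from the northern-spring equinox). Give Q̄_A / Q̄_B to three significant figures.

— Configuration A (ϕ=-1.6°):
Solar declination: sin δ = sin ε · sin L_s = sin 78.80° × sin 93.8° = 0.97880, so δ = +78.181°.
cos h₀ = −tan(-1.6°) tan(+78.181°) = 0.1335, h₀ = 1.4369 rad.
Bracket: h₀ sin ϕ sin δ + cos ϕ cos δ sin h₀ = 1.4369×-0.02792×0.97880 + 0.99961×0.20483×0.99105 = -0.039268 + 0.202918 = 0.163650.
Q̄ = (S_0/π) × [bracket] = (720/π) × 0.163650 = 37.506 W/m².
— Configuration B (ϕ=-1.6°):
Solar declination: sin δ = sin ε · sin L_s = sin 78.80° × sin 277.9° = -0.97165, so δ = -76.323°.
cos h₀ = −tan(-1.6°) tan(-76.323°) = -0.1148, h₀ = 1.6858 rad.
Bracket: h₀ sin ϕ sin δ + cos ϕ cos δ sin h₀ = 1.6858×-0.02792×-0.97165 + 0.99961×0.23644×0.99339 = 0.045733 + 0.234786 = 0.280519.
Q̄ = (S_0/π) × [bracket] = (720/π) × 0.280519 = 64.290 W/m².
Ratio Q̄_A / Q̄_B = 37.506 / 64.290 = 0.5834.

Q̄_A / Q̄_B ≈ 0.583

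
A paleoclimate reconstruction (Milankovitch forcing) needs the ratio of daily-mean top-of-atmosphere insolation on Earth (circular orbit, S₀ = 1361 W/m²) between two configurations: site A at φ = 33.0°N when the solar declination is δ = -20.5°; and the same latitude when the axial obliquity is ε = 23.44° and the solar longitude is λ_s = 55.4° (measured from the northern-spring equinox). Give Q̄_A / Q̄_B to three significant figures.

— Configuration A (φ=+33.0°):
cos H₀ = −tan(+33.0°) tan(-20.500°) = 0.2428, H₀ = 1.3255 rad.
Bracket: H₀ sin φ sin δ + cos φ cos δ sin H₀ = 1.3255×0.54464×-0.35021 + 0.83867×0.93667×0.97008 = -0.252824 + 0.762053 = 0.509229.
Q̄ = (S₀/π) × [bracket] = (1361/π) × 0.509229 = 220.61 W/m².
— Configuration B (φ=+33.0°):
Solar declination: sin δ = sin ε · sin λ_s = sin 23.44° × sin 55.4° = 0.32743, so δ = +19.113°.
cos H₀ = −tan(+33.0°) tan(+19.113°) = -0.2250, H₀ = 1.7978 rad.
Bracket: H₀ sin φ sin δ + cos φ cos δ sin H₀ = 1.7978×0.54464×0.32743 + 0.83867×0.94487×0.97435 = 0.320604 + 0.772108 = 1.092712.
Q̄ = (S₀/π) × [bracket] = (1361/π) × 1.092712 = 473.38 W/m².
Ratio Q̄_A / Q̄_B = 220.61 / 473.38 = 0.4660.

Q̄_A / Q̄_B ≈ 0.466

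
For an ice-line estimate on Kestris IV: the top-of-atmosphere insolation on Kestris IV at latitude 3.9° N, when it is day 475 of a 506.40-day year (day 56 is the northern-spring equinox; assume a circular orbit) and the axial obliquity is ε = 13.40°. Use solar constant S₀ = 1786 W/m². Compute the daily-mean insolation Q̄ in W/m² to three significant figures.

Q̄ ≈ 543 W/m²

Solar longitude: λ_s = 360° × (475 − 56)/506.40 = 297.867°.
sin δ = sin 13.40° × sin 297.867° = -0.20487, so δ = -11.822°.
cos H₀ = −tan(+3.9°) tan(-11.822°) = 0.0143, H₀ = 1.5565 rad.
Bracket: H₀ sin φ sin δ + cos φ cos δ sin H₀ = 1.5565×0.06802×-0.20487 + 0.99768×0.97879×0.99990 = -0.021690 + 0.976422 = 0.954732.
Q̄ = (S₀/π) × [bracket] = (1786/π) × 0.954732 = 542.8 W/m².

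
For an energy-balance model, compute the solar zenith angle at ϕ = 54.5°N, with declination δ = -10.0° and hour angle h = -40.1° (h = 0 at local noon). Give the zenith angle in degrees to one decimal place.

cos θ_z = sin ϕ sin δ + cos ϕ cos δ cos h = -0.141370 + 0.437444 = 0.296074.
θ_z = arccos(0.296074) = 72.8°.

θ_z = 72.8°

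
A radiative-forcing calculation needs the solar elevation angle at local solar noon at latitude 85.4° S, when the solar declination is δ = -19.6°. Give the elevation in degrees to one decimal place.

24.2°

At local noon the hour angle is zero, so the zenith angle equals |ϕ − δ| = |-85.4° − (-19.600°)| = 65.800°.
Elevation = 90° − 65.800° = 24.2°.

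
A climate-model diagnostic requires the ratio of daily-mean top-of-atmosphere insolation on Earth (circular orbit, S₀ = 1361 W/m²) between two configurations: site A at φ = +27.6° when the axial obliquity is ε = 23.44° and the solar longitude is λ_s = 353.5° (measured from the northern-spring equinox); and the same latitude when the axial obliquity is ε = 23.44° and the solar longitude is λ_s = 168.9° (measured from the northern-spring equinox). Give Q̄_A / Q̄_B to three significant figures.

— Configuration A (φ=+27.6°):
Solar declination: sin δ = sin ε · sin λ_s = sin 23.44° × sin 353.5° = -0.04503, so δ = -2.581°.
cos H₀ = −tan(+27.6°) tan(-2.581°) = 0.0236, H₀ = 1.5472 rad.
Bracket: H₀ sin φ sin δ + cos φ cos δ sin H₀ = 1.5472×0.46330×-0.04503 + 0.88620×0.99899×0.99972 = -0.032278 + 0.885057 = 0.852779.
Q̄ = (S₀/π) × [bracket] = (1361/π) × 0.852779 = 369.44 W/m².
— Configuration B (φ=+27.6°):
Solar declination: sin δ = sin ε · sin λ_s = sin 23.44° × sin 168.9° = 0.07658, so δ = +4.392°.
cos H₀ = −tan(+27.6°) tan(+4.392°) = -0.0402, H₀ = 1.6110 rad.
Bracket: H₀ sin φ sin δ + cos φ cos δ sin H₀ = 1.6110×0.46330×0.07658 + 0.88620×0.99706×0.99919 = 0.057157 + 0.882879 = 0.940036.
Q̄ = (S₀/π) × [bracket] = (1361/π) × 0.940036 = 407.24 W/m².
Ratio Q̄_A / Q̄_B = 369.44 / 407.24 = 0.9072.

Q̄_A / Q̄_B ≈ 0.907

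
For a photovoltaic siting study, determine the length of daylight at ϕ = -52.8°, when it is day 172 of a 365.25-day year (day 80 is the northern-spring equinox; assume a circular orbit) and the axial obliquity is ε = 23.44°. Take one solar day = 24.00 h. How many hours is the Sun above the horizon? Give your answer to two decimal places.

Solar longitude: L_s = 360° × (172 − 80)/365.25 = 90.678°.
sin δ = sin 23.44° × sin 90.678° = 0.39776, so δ = +23.438°.
cos h₀ = −tan ϕ · tan δ = −tan(-52.8°) × tan(+23.438°) = 0.5712, so h₀ = 0.9629 rad = 55.17°.
Daylight = 2h₀/(2π) × 24.00 h = (0.9629/π) × 24.00 = 7.36 h.

7.36 h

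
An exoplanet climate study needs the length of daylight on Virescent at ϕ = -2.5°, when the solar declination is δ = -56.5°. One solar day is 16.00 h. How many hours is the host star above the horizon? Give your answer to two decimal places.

cos h₀ = −tan ϕ · tan δ = −tan(-2.5°) × tan(-56.500°) = -0.0660, so h₀ = 1.6368 rad = 93.78°.
Daylight = 2h₀/(2π) × 16.00 h = (1.6368/π) × 16.00 = 8.34 h.

8.34 h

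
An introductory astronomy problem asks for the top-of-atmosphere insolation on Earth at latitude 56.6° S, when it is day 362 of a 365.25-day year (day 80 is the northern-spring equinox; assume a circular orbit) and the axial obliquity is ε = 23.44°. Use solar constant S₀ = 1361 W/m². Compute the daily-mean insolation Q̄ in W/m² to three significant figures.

Solar longitude: λ_s = 360° × (362 − 80)/365.25 = 277.947°.
sin δ = sin 23.44° × sin 277.947° = -0.39397, so δ = -23.202°.
cos H₀ = −tan(-56.6°) tan(-23.202°) = -0.6501, H₀ = 2.2785 rad.
Bracket: H₀ sin φ sin δ + cos φ cos δ sin H₀ = 2.2785×-0.83485×-0.39397 + 0.55048×0.91912×0.75988 = 0.749412 + 0.384467 = 1.133879.
Q̄ = (S₀/π) × [bracket] = (1361/π) × 1.133879 = 491.2 W/m².

Q̄ ≈ 491 W/m²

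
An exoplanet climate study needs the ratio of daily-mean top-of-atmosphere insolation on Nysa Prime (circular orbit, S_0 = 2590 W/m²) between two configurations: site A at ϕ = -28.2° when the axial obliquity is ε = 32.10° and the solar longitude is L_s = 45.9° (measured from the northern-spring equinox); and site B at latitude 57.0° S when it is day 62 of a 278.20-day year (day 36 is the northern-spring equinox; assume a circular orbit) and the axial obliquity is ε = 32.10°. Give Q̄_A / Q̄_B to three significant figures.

Q̄_A / Q̄_B ≈ 2.87

— Configuration A (ϕ=-28.2°):
Solar declination: sin δ = sin ε · sin L_s = sin 32.10° × sin 45.9° = 0.38161, so δ = +22.434°.
cos h₀ = −tan(-28.2°) tan(+22.434°) = 0.2214, h₀ = 1.3476 rad.
Bracket: h₀ sin ϕ sin δ + cos ϕ cos δ sin h₀ = 1.3476×-0.47255×0.38161 + 0.88130×0.92432×0.97519 = -0.243012 + 0.794393 = 0.551381.
Q̄ = (S_0/π) × [bracket] = (2590/π) × 0.551381 = 454.57 W/m².
— Configuration B (ϕ=-57.0°):
Solar longitude: L_s = 360° × (62 − 36)/278.20 = 33.645°.
sin δ = sin 32.10° × sin 33.645° = 0.29442, so δ = +17.123°.
cos h₀ = −tan(-57.0°) tan(+17.123°) = 0.4744, h₀ = 1.0765 rad.
Bracket: h₀ sin ϕ sin δ + cos ϕ cos δ sin h₀ = 1.0765×-0.83867×0.29442 + 0.54464×0.95568×0.88031 = -0.265811 + 0.458203 = 0.192392.
Q̄ = (S_0/π) × [bracket] = (2590/π) × 0.192392 = 158.61 W/m².
Ratio Q̄_A / Q̄_B = 454.57 / 158.61 = 2.866.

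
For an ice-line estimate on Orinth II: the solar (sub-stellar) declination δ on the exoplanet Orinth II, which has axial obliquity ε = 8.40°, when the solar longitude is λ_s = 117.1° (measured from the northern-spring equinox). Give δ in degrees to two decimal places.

sin δ = sin ε · sin λ_s = sin 8.40° × sin 117.1° = 0.130045.
δ = arcsin(0.130045) = +7.47°.

δ = +7.47°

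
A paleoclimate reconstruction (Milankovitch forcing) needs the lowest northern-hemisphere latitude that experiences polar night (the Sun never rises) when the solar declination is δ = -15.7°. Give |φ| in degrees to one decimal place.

Polar night requires cos H₀ = −tan φ tan δ ≥ 1, i.e. tan φ tan δ ≤ −1.
The boundary is |tan φ| · |tan δ| = 1, so |φ| = 90° − |δ| = 90° − 15.7° = 74.3° in the northern hemisphere.

|φ| = 74.3°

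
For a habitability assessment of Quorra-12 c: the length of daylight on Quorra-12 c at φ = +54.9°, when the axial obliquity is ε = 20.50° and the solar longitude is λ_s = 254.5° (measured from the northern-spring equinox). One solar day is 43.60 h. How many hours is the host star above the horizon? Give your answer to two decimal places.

Solar declination: sin δ = sin ε · sin λ_s = sin 20.50° × sin 254.5° = -0.33747, so δ = -19.723°.
cos H₀ = −tan φ · tan δ = −tan(+54.9°) × tan(-19.723°) = 0.5101, so H₀ = 1.0355 rad = 59.33°.
Daylight = 2H₀/(2π) × 43.60 h = (1.0355/π) × 43.60 = 14.37 h.

14.37 h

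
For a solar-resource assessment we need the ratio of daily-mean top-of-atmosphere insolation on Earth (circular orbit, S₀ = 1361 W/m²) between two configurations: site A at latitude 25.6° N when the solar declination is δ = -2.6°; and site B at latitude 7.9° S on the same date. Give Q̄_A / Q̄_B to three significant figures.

Q̄_A / Q̄_B ≈ 0.871

— Configuration A (φ=+25.6°):
cos H₀ = −tan(+25.6°) tan(-2.600°) = 0.0218, H₀ = 1.5490 rad.
Bracket: H₀ sin φ sin δ + cos φ cos δ sin H₀ = 1.5490×0.43209×-0.04536 + 0.90183×0.99897×0.99976 = -0.030360 + 0.900685 = 0.870325.
Q̄ = (S₀/π) × [bracket] = (1361/π) × 0.870325 = 377.04 W/m².
— Configuration B (φ=-7.9°):
cos H₀ = −tan(-7.9°) tan(-2.600°) = -0.0063, H₀ = 1.5771 rad.
Bracket: H₀ sin φ sin δ + cos φ cos δ sin H₀ = 1.5771×-0.13744×-0.04536 + 0.99051×0.99897×0.99998 = 0.009832 + 0.989470 = 0.999302.
Q̄ = (S₀/π) × [bracket] = (1361/π) × 0.999302 = 432.92 W/m².
Ratio Q̄_A / Q̄_B = 377.04 / 432.92 = 0.8709.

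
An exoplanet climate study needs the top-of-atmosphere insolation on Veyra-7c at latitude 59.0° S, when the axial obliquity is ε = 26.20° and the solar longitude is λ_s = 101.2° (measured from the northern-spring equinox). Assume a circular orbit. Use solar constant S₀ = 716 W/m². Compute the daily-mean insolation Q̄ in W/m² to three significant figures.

Q̄ ≈ 9.04 W/m²

Solar declination: sin δ = sin ε · sin λ_s = sin 26.20° × sin 101.2° = 0.43310, so δ = +25.664°.
cos H₀ = −tan(-59.0°) tan(+25.664°) = 0.7997, H₀ = 0.6440 rad.
Bracket: H₀ sin φ sin δ + cos φ cos δ sin H₀ = 0.6440×-0.85717×0.43310 + 0.51504×0.90135×0.60042 = -0.239079 + 0.278734 = 0.039655.
Q̄ = (S₀/π) × [bracket] = (716/π) × 0.039655 = 9.038 W/m².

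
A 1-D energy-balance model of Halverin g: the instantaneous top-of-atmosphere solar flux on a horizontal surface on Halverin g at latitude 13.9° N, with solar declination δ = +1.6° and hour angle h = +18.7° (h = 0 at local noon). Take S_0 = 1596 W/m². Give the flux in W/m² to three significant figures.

cos θ_z = sin ϕ sin δ + cos ϕ cos δ cos h = 0.006708 + 0.919114 = 0.925822.
Flux = S_0 · cos θ_z = 1596 × 0.925822 = 1478 W/m².

1.48e+03 W/m²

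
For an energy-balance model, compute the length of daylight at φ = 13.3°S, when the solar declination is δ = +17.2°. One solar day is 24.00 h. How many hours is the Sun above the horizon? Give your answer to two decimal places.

11.44 h

cos H₀ = −tan φ · tan δ = −tan(-13.3°) × tan(+17.200°) = 0.0732, so H₀ = 1.4976 rad = 85.80°.
Daylight = 2H₀/(2π) × 24.00 h = (1.4976/π) × 24.00 = 11.44 h.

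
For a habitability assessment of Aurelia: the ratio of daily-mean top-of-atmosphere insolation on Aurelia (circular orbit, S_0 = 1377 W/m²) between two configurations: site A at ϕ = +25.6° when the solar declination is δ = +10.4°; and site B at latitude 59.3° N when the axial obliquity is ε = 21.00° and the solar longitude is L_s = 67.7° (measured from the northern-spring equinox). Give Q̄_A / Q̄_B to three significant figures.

— Configuration A (ϕ=+25.6°):
cos h₀ = −tan(+25.6°) tan(+10.400°) = -0.0879, h₀ = 1.6588 rad.
Bracket: h₀ sin ϕ sin δ + cos ϕ cos δ sin h₀ = 1.6588×0.43209×0.18052 + 0.90183×0.98357×0.99613 = 0.129388 + 0.883580 = 1.012968.
Q̄ = (S_0/π) × [bracket] = (1377/π) × 1.012968 = 444.00 W/m².
— Configuration B (ϕ=+59.3°):
Solar declination: sin δ = sin ε · sin L_s = sin 21.00° × sin 67.7° = 0.33157, so δ = +19.364°.
cos h₀ = −tan(+59.3°) tan(+19.364°) = -0.5919, h₀ = 2.2042 rad.
Bracket: h₀ sin ϕ sin δ + cos ϕ cos δ sin h₀ = 2.2042×0.85985×0.33157 + 0.51054×0.94343×0.80601 = 0.628418 + 0.388222 = 1.016640.
Q̄ = (S_0/π) × [bracket] = (1377/π) × 1.016640 = 445.61 W/m².
Ratio Q̄_A / Q̄_B = 444.00 / 445.61 = 0.9964.

Q̄_A / Q̄_B ≈ 0.996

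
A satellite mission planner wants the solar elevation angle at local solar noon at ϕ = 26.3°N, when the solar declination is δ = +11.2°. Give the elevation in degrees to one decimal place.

74.9°

At local noon the hour angle is zero, so the zenith angle equals |ϕ − δ| = |+26.3° − (+11.200°)| = 15.100°.
Elevation = 90° − 15.100° = 74.9°.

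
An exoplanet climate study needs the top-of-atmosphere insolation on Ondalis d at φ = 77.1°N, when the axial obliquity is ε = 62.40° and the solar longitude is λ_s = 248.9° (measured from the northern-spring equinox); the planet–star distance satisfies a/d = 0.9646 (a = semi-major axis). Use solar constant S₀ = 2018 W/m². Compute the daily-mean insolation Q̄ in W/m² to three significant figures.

Solar declination: sin δ = sin ε · sin λ_s = sin 62.40° × sin 248.9° = -0.82679, so δ = -55.770°.
cos H₀ = −tan(+77.1°) tan(-55.770°) = 6.4175 ≥ 1 ⇒ polar night, H₀ = 0 and Q̄ = 0.
Inverse-square distance factor (a/d)² = 0.9646² = 0.930453.

Q̄ ≈ 0.00 W/m²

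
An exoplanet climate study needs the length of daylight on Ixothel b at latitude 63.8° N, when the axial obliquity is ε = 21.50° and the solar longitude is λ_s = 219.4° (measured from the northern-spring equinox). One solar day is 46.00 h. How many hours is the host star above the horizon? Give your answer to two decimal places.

Solar declination: sin δ = sin ε · sin λ_s = sin 21.50° × sin 219.4° = -0.23263, so δ = -13.452°.
cos H₀ = −tan φ · tan δ = −tan(+63.8°) × tan(-13.452°) = 0.4861, so H₀ = 1.0632 rad = 60.92°.
Daylight = 2H₀/(2π) × 46.00 h = (1.0632/π) × 46.00 = 15.57 h.

15.57 h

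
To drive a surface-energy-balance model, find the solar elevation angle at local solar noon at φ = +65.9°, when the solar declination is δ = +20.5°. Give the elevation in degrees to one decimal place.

At local noon the hour angle is zero, so the zenith angle equals |φ − δ| = |+65.9° − (+20.500°)| = 45.400°.
Elevation = 90° − 45.400° = 44.6°.

44.6°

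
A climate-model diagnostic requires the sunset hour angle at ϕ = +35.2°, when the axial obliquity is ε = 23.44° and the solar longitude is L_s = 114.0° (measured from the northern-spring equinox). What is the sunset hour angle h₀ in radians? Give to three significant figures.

h₀ = 1.85 rad

Solar declination: sin δ = sin ε · sin L_s = sin 23.44° × sin 114.0° = 0.36340, so δ = +21.309°.
cos h₀ = −tan ϕ · tan δ = −tan(+35.2°) × tan(+21.309°) = -0.2752, so h₀ = 1.8496 rad = 105.97°.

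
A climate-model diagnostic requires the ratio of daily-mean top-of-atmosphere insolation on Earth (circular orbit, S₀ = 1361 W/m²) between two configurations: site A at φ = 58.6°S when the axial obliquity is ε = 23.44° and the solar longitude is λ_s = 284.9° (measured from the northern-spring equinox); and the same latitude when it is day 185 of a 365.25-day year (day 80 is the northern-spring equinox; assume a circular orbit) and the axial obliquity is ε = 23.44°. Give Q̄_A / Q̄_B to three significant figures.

— Configuration A (φ=-58.6°):
Solar declination: sin δ = sin ε · sin λ_s = sin 23.44° × sin 284.9° = -0.38441, so δ = -22.607°.
cos H₀ = −tan(-58.6°) tan(-22.607°) = -0.6822, H₀ = 2.3215 rad.
Bracket: H₀ sin φ sin δ + cos φ cos δ sin H₀ = 2.3215×-0.85355×-0.38441 + 0.52101×0.92316×0.73118 = 0.761715 + 0.351680 = 1.113395.
Q̄ = (S₀/π) × [bracket] = (1361/π) × 1.113395 = 482.34 W/m².
— Configuration B (φ=-58.6°):
Solar longitude: λ_s = 360° × (185 − 80)/365.25 = 103.491°.
sin δ = sin 23.44° × sin 103.491° = 0.38681, so δ = +22.756°.
cos H₀ = −tan(-58.6°) tan(+22.756°) = 0.6872, H₀ = 0.8132 rad.
Bracket: H₀ sin φ sin δ + cos φ cos δ sin H₀ = 0.8132×-0.85355×0.38681 + 0.52101×0.92216×0.72647 = -0.268487 + 0.349036 = 0.080549.
Q̄ = (S₀/π) × [bracket] = (1361/π) × 0.080549 = 34.895 W/m².
Ratio Q̄_A / Q̄_B = 482.34 / 34.895 = 13.82.

Q̄_A / Q̄_B ≈ 13.8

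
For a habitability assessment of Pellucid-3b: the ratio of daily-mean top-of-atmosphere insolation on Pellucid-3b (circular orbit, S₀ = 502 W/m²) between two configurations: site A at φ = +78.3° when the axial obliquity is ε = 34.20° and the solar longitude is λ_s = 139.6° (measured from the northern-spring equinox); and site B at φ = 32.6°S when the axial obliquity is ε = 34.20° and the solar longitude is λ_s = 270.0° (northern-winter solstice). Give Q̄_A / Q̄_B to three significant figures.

— Configuration A (φ=+78.3°):
Solar declination: sin δ = sin ε · sin λ_s = sin 34.20° × sin 139.6° = 0.36430, so δ = +21.364°.
cos H₀ = −tan(+78.3°) tan(+21.364°) = -1.8889 ≤ −1 ⇒ polar day, H₀ = π.
Bracket: H₀ sin φ sin δ + cos φ cos δ sin H₀ = 3.1416×0.97922×0.36430 + 0.20279×0.93128×0.00000 = 1.120702 + 0.000000 = 1.120702.
Q̄ = (S₀/π) × [bracket] = (502/π) × 1.120702 = 179.08 W/m².
— Configuration B (φ=-32.6°):
Solar declination: sin δ = sin ε · sin λ_s = sin 34.20° × sin 270.0° = -0.56208, so δ = -34.200°.
cos H₀ = −tan(-32.6°) tan(-34.200°) = -0.4346, H₀ = 2.0204 rad.
Bracket: H₀ sin φ sin δ + cos φ cos δ sin H₀ = 2.0204×-0.53877×-0.56208 + 0.84245×0.82708×0.90061 = 0.611841 + 0.627521 = 1.239362.
Q̄ = (S₀/π) × [bracket] = (502/π) × 1.239362 = 198.04 W/m².
Ratio Q̄_A / Q̄_B = 179.08 / 198.04 = 0.9043.

Q̄_A / Q̄_B ≈ 0.904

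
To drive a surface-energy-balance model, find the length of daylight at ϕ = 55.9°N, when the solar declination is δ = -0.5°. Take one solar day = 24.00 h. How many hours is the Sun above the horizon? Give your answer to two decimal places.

11.90 h

cos h₀ = −tan ϕ · tan δ = −tan(+55.9°) × tan(-0.500°) = 0.0129, so h₀ = 1.5579 rad = 89.26°.
Daylight = 2h₀/(2π) × 24.00 h = (1.5579/π) × 24.00 = 11.90 h.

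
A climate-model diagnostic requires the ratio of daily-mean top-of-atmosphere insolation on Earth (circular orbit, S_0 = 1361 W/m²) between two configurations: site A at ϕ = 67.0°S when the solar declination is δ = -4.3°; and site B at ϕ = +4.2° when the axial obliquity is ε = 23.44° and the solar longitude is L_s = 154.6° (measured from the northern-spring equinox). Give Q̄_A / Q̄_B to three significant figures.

— Configuration A (ϕ=-67.0°):
cos h₀ = −tan(-67.0°) tan(-4.300°) = -0.1771, h₀ = 1.7489 rad.
Bracket: h₀ sin ϕ sin δ + cos ϕ cos δ sin h₀ = 1.7489×-0.92050×-0.07498 + 0.39073×0.99719×0.98419 = 0.120707 + 0.383472 = 0.504179.
Q̄ = (S_0/π) × [bracket] = (1361/π) × 0.504179 = 218.42 W/m².
— Configuration B (ϕ=+4.2°):
Solar declination: sin δ = sin ε · sin L_s = sin 23.44° × sin 154.6° = 0.17063, so δ = +9.824°.
cos h₀ = −tan(+4.2°) tan(+9.824°) = -0.0127, h₀ = 1.5835 rad.
Bracket: h₀ sin ϕ sin δ + cos ϕ cos δ sin h₀ = 1.5835×0.07324×0.17063 + 0.99731×0.98534×0.99992 = 0.019789 + 0.982611 = 1.002400.
Q̄ = (S_0/π) × [bracket] = (1361/π) × 1.002400 = 434.26 W/m².
Ratio Q̄_A / Q̄_B = 218.42 / 434.26 = 0.5030.

Q̄_A / Q̄_B ≈ 0.503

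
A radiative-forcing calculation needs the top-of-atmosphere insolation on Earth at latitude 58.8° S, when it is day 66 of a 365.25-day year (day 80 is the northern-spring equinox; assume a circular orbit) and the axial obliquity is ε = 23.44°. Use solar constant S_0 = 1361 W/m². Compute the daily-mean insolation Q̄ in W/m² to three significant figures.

Q̄ ≈ 281 W/m²

Solar longitude: L_s = 360° × (66 − 80)/365.25 = -13.799°, i.e. -13.799° + 360° = 346.201°.
sin δ = sin 23.44° × sin 346.201° = -0.09488, so δ = -5.444°.
cos h₀ = −tan(-58.8°) tan(-5.444°) = -0.1574, h₀ = 1.7288 rad.
Bracket: h₀ sin ϕ sin δ + cos ϕ cos δ sin h₀ = 1.7288×-0.85536×-0.09488 + 0.51803×0.99549×0.98754 = 0.140303 + 0.509268 = 0.649571.
Q̄ = (S_0/π) × [bracket] = (1361/π) × 0.649571 = 281.4 W/m².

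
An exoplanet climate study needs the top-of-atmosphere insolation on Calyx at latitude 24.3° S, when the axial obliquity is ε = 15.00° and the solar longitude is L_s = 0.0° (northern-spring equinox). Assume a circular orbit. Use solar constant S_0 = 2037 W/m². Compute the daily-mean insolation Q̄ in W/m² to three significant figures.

Q̄ ≈ 591 W/m²

Solar declination: sin δ = sin ε · sin L_s = sin 15.00° × sin 0.0° = 0.00000, so δ = +0.000°.
cos h₀ = −tan(-24.3°) tan(+0.000°) = 0.0000, h₀ = 1.5708 rad.
Bracket: h₀ sin ϕ sin δ + cos ϕ cos δ sin h₀ = 1.5708×-0.41151×0.00000 + 0.91140×1.00000×1.00000 = -0.000000 + 0.911400 = 0.911400.
Q̄ = (S_0/π) × [bracket] = (2037/π) × 0.911400 = 590.9 W/m².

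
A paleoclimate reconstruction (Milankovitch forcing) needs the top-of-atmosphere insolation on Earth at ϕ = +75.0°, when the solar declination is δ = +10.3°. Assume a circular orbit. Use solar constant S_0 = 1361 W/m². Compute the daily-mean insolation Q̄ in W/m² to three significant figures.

Q̄ ≈ 254 W/m²

cos h₀ = −tan(+75.0°) tan(+10.300°) = -0.6782, h₀ = 2.3161 rad.
Bracket: h₀ sin ϕ sin δ + cos ϕ cos δ sin h₀ = 2.3161×0.96593×0.17880 + 0.25882×0.98389×0.73485 = 0.400010 + 0.187130 = 0.587140.
Q̄ = (S_0/π) × [bracket] = (1361/π) × 0.587140 = 254.4 W/m².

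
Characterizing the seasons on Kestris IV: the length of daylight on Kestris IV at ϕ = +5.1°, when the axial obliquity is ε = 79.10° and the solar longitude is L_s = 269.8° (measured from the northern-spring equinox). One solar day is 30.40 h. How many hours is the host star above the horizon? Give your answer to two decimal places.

Solar declination: sin δ = sin ε · sin L_s = sin 79.10° × sin 269.8° = -0.98195, so δ = -79.098°.
cos h₀ = −tan ϕ · tan δ = −tan(+5.1°) × tan(-79.098°) = 0.4634, so h₀ = 1.0890 rad = 62.39°.
Daylight = 2h₀/(2π) × 30.40 h = (1.0890/π) × 30.40 = 10.54 h.

10.54 h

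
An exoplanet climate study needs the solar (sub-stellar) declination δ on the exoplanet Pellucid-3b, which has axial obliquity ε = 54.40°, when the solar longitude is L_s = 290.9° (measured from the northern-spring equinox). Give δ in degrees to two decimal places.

sin δ = sin ε · sin L_s = sin 54.40° × sin 290.9° = -0.759602.
δ = arcsin(-0.759602) = -49.43°.

δ = -49.43°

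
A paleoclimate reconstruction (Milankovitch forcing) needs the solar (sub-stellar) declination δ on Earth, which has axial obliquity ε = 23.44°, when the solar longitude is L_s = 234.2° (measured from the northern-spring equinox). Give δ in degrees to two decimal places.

sin δ = sin ε · sin L_s = sin 23.44° × sin 234.2° = -0.322632.
δ = arcsin(-0.322632) = -18.82°.

δ = -18.82°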